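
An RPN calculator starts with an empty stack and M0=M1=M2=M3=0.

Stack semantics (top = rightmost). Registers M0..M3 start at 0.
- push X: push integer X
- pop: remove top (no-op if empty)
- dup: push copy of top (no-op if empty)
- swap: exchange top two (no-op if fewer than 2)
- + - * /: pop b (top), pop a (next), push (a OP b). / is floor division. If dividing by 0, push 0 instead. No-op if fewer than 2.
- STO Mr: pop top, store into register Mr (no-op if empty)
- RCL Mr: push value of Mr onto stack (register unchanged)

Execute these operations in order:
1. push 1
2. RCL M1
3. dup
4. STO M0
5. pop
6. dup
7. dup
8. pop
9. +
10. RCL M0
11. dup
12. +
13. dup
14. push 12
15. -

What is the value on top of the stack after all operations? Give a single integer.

After op 1 (push 1): stack=[1] mem=[0,0,0,0]
After op 2 (RCL M1): stack=[1,0] mem=[0,0,0,0]
After op 3 (dup): stack=[1,0,0] mem=[0,0,0,0]
After op 4 (STO M0): stack=[1,0] mem=[0,0,0,0]
After op 5 (pop): stack=[1] mem=[0,0,0,0]
After op 6 (dup): stack=[1,1] mem=[0,0,0,0]
After op 7 (dup): stack=[1,1,1] mem=[0,0,0,0]
After op 8 (pop): stack=[1,1] mem=[0,0,0,0]
After op 9 (+): stack=[2] mem=[0,0,0,0]
After op 10 (RCL M0): stack=[2,0] mem=[0,0,0,0]
After op 11 (dup): stack=[2,0,0] mem=[0,0,0,0]
After op 12 (+): stack=[2,0] mem=[0,0,0,0]
After op 13 (dup): stack=[2,0,0] mem=[0,0,0,0]
After op 14 (push 12): stack=[2,0,0,12] mem=[0,0,0,0]
After op 15 (-): stack=[2,0,-12] mem=[0,0,0,0]

Answer: -12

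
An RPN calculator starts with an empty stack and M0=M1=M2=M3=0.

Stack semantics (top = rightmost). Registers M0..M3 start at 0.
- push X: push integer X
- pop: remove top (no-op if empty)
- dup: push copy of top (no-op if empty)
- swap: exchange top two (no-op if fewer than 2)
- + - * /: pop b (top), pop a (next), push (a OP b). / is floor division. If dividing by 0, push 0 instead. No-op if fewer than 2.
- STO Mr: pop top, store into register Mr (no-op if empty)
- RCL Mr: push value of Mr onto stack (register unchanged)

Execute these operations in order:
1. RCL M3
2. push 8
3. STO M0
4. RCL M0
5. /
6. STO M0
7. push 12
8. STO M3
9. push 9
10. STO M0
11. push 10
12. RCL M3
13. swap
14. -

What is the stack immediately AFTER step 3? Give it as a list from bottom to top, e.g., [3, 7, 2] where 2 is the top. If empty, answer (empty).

After op 1 (RCL M3): stack=[0] mem=[0,0,0,0]
After op 2 (push 8): stack=[0,8] mem=[0,0,0,0]
After op 3 (STO M0): stack=[0] mem=[8,0,0,0]

[0]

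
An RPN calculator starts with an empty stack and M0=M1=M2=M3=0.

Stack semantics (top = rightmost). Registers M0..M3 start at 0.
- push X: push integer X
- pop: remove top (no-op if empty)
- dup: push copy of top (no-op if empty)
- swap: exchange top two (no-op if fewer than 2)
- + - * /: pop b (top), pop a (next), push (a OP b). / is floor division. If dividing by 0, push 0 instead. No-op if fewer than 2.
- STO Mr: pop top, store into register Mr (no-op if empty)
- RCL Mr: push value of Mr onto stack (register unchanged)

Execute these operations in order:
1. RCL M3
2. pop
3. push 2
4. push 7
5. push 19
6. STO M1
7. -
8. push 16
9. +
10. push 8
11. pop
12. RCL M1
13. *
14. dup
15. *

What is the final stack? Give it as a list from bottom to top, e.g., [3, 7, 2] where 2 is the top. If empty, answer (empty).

After op 1 (RCL M3): stack=[0] mem=[0,0,0,0]
After op 2 (pop): stack=[empty] mem=[0,0,0,0]
After op 3 (push 2): stack=[2] mem=[0,0,0,0]
After op 4 (push 7): stack=[2,7] mem=[0,0,0,0]
After op 5 (push 19): stack=[2,7,19] mem=[0,0,0,0]
After op 6 (STO M1): stack=[2,7] mem=[0,19,0,0]
After op 7 (-): stack=[-5] mem=[0,19,0,0]
After op 8 (push 16): stack=[-5,16] mem=[0,19,0,0]
After op 9 (+): stack=[11] mem=[0,19,0,0]
After op 10 (push 8): stack=[11,8] mem=[0,19,0,0]
After op 11 (pop): stack=[11] mem=[0,19,0,0]
After op 12 (RCL M1): stack=[11,19] mem=[0,19,0,0]
After op 13 (*): stack=[209] mem=[0,19,0,0]
After op 14 (dup): stack=[209,209] mem=[0,19,0,0]
After op 15 (*): stack=[43681] mem=[0,19,0,0]

Answer: [43681]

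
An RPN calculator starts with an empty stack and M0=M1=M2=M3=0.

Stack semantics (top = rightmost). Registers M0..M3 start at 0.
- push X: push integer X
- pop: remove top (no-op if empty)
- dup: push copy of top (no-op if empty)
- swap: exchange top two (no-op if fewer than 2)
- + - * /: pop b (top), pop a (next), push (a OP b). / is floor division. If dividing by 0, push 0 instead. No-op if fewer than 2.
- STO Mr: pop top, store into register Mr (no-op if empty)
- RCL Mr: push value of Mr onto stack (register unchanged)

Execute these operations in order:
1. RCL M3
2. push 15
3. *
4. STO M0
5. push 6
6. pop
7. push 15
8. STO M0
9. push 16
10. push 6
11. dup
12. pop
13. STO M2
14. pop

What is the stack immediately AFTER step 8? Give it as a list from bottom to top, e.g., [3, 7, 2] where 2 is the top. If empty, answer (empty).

After op 1 (RCL M3): stack=[0] mem=[0,0,0,0]
After op 2 (push 15): stack=[0,15] mem=[0,0,0,0]
After op 3 (*): stack=[0] mem=[0,0,0,0]
After op 4 (STO M0): stack=[empty] mem=[0,0,0,0]
After op 5 (push 6): stack=[6] mem=[0,0,0,0]
After op 6 (pop): stack=[empty] mem=[0,0,0,0]
After op 7 (push 15): stack=[15] mem=[0,0,0,0]
After op 8 (STO M0): stack=[empty] mem=[15,0,0,0]

(empty)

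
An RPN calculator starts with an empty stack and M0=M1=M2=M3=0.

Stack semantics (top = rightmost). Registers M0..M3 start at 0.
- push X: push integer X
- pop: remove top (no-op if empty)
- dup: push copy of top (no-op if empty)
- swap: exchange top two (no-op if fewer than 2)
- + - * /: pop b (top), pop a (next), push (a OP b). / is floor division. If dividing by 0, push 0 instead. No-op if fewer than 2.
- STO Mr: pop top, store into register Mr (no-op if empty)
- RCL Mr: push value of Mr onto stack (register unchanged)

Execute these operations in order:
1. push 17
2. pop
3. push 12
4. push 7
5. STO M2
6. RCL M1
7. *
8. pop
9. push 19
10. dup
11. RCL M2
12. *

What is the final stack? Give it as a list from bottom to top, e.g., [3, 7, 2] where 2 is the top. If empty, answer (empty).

After op 1 (push 17): stack=[17] mem=[0,0,0,0]
After op 2 (pop): stack=[empty] mem=[0,0,0,0]
After op 3 (push 12): stack=[12] mem=[0,0,0,0]
After op 4 (push 7): stack=[12,7] mem=[0,0,0,0]
After op 5 (STO M2): stack=[12] mem=[0,0,7,0]
After op 6 (RCL M1): stack=[12,0] mem=[0,0,7,0]
After op 7 (*): stack=[0] mem=[0,0,7,0]
After op 8 (pop): stack=[empty] mem=[0,0,7,0]
After op 9 (push 19): stack=[19] mem=[0,0,7,0]
After op 10 (dup): stack=[19,19] mem=[0,0,7,0]
After op 11 (RCL M2): stack=[19,19,7] mem=[0,0,7,0]
After op 12 (*): stack=[19,133] mem=[0,0,7,0]

Answer: [19, 133]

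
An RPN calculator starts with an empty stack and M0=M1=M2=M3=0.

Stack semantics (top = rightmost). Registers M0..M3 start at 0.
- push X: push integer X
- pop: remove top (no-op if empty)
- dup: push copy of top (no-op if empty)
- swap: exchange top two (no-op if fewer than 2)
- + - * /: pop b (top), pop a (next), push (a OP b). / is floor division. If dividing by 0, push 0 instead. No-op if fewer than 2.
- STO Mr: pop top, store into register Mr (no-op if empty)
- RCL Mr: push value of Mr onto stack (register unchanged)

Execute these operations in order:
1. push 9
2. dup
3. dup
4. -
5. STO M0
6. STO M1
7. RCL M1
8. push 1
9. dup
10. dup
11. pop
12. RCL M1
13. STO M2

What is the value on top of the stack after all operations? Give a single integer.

Answer: 1

Derivation:
After op 1 (push 9): stack=[9] mem=[0,0,0,0]
After op 2 (dup): stack=[9,9] mem=[0,0,0,0]
After op 3 (dup): stack=[9,9,9] mem=[0,0,0,0]
After op 4 (-): stack=[9,0] mem=[0,0,0,0]
After op 5 (STO M0): stack=[9] mem=[0,0,0,0]
After op 6 (STO M1): stack=[empty] mem=[0,9,0,0]
After op 7 (RCL M1): stack=[9] mem=[0,9,0,0]
After op 8 (push 1): stack=[9,1] mem=[0,9,0,0]
After op 9 (dup): stack=[9,1,1] mem=[0,9,0,0]
After op 10 (dup): stack=[9,1,1,1] mem=[0,9,0,0]
After op 11 (pop): stack=[9,1,1] mem=[0,9,0,0]
After op 12 (RCL M1): stack=[9,1,1,9] mem=[0,9,0,0]
After op 13 (STO M2): stack=[9,1,1] mem=[0,9,9,0]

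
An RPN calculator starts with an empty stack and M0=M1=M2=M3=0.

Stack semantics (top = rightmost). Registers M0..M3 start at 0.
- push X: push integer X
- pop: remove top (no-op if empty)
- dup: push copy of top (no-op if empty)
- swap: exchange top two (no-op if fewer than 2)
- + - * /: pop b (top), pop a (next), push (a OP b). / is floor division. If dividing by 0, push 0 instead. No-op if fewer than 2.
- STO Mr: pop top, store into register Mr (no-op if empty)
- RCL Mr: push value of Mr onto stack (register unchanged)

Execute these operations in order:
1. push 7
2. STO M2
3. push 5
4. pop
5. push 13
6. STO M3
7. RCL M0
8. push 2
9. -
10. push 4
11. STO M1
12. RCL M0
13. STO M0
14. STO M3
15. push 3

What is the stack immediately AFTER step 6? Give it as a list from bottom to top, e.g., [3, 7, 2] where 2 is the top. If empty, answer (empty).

After op 1 (push 7): stack=[7] mem=[0,0,0,0]
After op 2 (STO M2): stack=[empty] mem=[0,0,7,0]
After op 3 (push 5): stack=[5] mem=[0,0,7,0]
After op 4 (pop): stack=[empty] mem=[0,0,7,0]
After op 5 (push 13): stack=[13] mem=[0,0,7,0]
After op 6 (STO M3): stack=[empty] mem=[0,0,7,13]

(empty)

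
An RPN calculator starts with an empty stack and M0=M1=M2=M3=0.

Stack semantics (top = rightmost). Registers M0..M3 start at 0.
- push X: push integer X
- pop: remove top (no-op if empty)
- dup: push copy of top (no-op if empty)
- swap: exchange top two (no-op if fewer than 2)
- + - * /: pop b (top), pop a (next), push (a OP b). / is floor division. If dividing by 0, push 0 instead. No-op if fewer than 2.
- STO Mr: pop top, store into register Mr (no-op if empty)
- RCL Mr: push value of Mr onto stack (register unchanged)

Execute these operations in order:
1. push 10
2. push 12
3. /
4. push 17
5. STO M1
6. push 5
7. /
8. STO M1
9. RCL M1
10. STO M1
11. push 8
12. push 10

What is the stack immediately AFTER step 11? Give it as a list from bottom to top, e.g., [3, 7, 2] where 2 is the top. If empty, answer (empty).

After op 1 (push 10): stack=[10] mem=[0,0,0,0]
After op 2 (push 12): stack=[10,12] mem=[0,0,0,0]
After op 3 (/): stack=[0] mem=[0,0,0,0]
After op 4 (push 17): stack=[0,17] mem=[0,0,0,0]
After op 5 (STO M1): stack=[0] mem=[0,17,0,0]
After op 6 (push 5): stack=[0,5] mem=[0,17,0,0]
After op 7 (/): stack=[0] mem=[0,17,0,0]
After op 8 (STO M1): stack=[empty] mem=[0,0,0,0]
After op 9 (RCL M1): stack=[0] mem=[0,0,0,0]
After op 10 (STO M1): stack=[empty] mem=[0,0,0,0]
After op 11 (push 8): stack=[8] mem=[0,0,0,0]

[8]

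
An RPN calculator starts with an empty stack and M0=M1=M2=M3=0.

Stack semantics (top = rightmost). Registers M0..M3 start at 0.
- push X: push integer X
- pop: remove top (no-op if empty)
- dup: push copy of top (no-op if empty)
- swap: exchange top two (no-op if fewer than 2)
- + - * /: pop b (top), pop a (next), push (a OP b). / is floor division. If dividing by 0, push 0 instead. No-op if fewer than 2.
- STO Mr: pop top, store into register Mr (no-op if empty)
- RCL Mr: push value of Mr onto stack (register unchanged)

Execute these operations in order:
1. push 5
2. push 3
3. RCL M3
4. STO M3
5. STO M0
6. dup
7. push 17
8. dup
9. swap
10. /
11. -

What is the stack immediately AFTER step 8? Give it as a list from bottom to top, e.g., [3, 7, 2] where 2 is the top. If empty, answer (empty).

After op 1 (push 5): stack=[5] mem=[0,0,0,0]
After op 2 (push 3): stack=[5,3] mem=[0,0,0,0]
After op 3 (RCL M3): stack=[5,3,0] mem=[0,0,0,0]
After op 4 (STO M3): stack=[5,3] mem=[0,0,0,0]
After op 5 (STO M0): stack=[5] mem=[3,0,0,0]
After op 6 (dup): stack=[5,5] mem=[3,0,0,0]
After op 7 (push 17): stack=[5,5,17] mem=[3,0,0,0]
After op 8 (dup): stack=[5,5,17,17] mem=[3,0,0,0]

[5, 5, 17, 17]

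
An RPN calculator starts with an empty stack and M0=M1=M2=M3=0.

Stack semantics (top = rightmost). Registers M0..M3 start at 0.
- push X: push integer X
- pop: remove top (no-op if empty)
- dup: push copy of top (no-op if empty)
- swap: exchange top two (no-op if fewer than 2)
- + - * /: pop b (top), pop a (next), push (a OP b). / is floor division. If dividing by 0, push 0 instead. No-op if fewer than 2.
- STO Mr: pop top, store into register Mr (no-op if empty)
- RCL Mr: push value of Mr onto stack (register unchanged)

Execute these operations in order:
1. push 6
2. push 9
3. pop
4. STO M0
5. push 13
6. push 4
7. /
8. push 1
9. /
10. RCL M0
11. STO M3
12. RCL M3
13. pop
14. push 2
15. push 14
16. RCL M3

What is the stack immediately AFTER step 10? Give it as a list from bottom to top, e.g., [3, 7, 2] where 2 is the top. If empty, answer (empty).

After op 1 (push 6): stack=[6] mem=[0,0,0,0]
After op 2 (push 9): stack=[6,9] mem=[0,0,0,0]
After op 3 (pop): stack=[6] mem=[0,0,0,0]
After op 4 (STO M0): stack=[empty] mem=[6,0,0,0]
After op 5 (push 13): stack=[13] mem=[6,0,0,0]
After op 6 (push 4): stack=[13,4] mem=[6,0,0,0]
After op 7 (/): stack=[3] mem=[6,0,0,0]
After op 8 (push 1): stack=[3,1] mem=[6,0,0,0]
After op 9 (/): stack=[3] mem=[6,0,0,0]
After op 10 (RCL M0): stack=[3,6] mem=[6,0,0,0]

[3, 6]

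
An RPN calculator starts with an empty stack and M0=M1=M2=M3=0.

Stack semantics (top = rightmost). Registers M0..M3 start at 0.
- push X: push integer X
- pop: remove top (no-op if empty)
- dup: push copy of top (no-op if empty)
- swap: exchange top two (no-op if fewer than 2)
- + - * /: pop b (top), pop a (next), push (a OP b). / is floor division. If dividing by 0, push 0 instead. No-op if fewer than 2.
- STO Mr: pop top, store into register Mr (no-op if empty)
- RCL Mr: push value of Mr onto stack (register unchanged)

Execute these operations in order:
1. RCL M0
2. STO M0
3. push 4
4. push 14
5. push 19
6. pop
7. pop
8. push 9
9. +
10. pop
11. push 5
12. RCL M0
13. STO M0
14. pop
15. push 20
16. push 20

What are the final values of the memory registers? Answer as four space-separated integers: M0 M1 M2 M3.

After op 1 (RCL M0): stack=[0] mem=[0,0,0,0]
After op 2 (STO M0): stack=[empty] mem=[0,0,0,0]
After op 3 (push 4): stack=[4] mem=[0,0,0,0]
After op 4 (push 14): stack=[4,14] mem=[0,0,0,0]
After op 5 (push 19): stack=[4,14,19] mem=[0,0,0,0]
After op 6 (pop): stack=[4,14] mem=[0,0,0,0]
After op 7 (pop): stack=[4] mem=[0,0,0,0]
After op 8 (push 9): stack=[4,9] mem=[0,0,0,0]
After op 9 (+): stack=[13] mem=[0,0,0,0]
After op 10 (pop): stack=[empty] mem=[0,0,0,0]
After op 11 (push 5): stack=[5] mem=[0,0,0,0]
After op 12 (RCL M0): stack=[5,0] mem=[0,0,0,0]
After op 13 (STO M0): stack=[5] mem=[0,0,0,0]
After op 14 (pop): stack=[empty] mem=[0,0,0,0]
After op 15 (push 20): stack=[20] mem=[0,0,0,0]
After op 16 (push 20): stack=[20,20] mem=[0,0,0,0]

Answer: 0 0 0 0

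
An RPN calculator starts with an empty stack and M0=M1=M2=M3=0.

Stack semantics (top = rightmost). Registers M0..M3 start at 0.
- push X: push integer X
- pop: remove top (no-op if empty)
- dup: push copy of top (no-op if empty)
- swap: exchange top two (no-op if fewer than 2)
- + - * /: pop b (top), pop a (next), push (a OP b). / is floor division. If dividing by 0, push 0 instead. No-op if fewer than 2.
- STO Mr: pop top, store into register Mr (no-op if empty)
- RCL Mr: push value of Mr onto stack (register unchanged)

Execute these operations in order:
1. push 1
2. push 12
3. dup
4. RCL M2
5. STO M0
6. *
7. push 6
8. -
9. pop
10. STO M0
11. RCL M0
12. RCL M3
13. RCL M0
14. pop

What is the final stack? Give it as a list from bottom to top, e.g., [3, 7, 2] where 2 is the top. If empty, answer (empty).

Answer: [1, 0]

Derivation:
After op 1 (push 1): stack=[1] mem=[0,0,0,0]
After op 2 (push 12): stack=[1,12] mem=[0,0,0,0]
After op 3 (dup): stack=[1,12,12] mem=[0,0,0,0]
After op 4 (RCL M2): stack=[1,12,12,0] mem=[0,0,0,0]
After op 5 (STO M0): stack=[1,12,12] mem=[0,0,0,0]
After op 6 (*): stack=[1,144] mem=[0,0,0,0]
After op 7 (push 6): stack=[1,144,6] mem=[0,0,0,0]
After op 8 (-): stack=[1,138] mem=[0,0,0,0]
After op 9 (pop): stack=[1] mem=[0,0,0,0]
After op 10 (STO M0): stack=[empty] mem=[1,0,0,0]
After op 11 (RCL M0): stack=[1] mem=[1,0,0,0]
After op 12 (RCL M3): stack=[1,0] mem=[1,0,0,0]
After op 13 (RCL M0): stack=[1,0,1] mem=[1,0,0,0]
After op 14 (pop): stack=[1,0] mem=[1,0,0,0]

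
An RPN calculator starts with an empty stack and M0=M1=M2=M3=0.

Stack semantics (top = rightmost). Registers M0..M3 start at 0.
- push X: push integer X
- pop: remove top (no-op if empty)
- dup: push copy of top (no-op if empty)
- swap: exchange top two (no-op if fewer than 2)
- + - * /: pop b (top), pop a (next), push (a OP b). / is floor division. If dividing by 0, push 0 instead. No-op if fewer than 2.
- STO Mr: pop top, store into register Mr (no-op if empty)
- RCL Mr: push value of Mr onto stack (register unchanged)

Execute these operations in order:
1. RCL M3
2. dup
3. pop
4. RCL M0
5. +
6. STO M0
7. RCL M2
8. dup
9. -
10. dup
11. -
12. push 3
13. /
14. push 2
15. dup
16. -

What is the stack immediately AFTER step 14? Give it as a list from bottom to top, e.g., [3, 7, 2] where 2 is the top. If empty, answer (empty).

After op 1 (RCL M3): stack=[0] mem=[0,0,0,0]
After op 2 (dup): stack=[0,0] mem=[0,0,0,0]
After op 3 (pop): stack=[0] mem=[0,0,0,0]
After op 4 (RCL M0): stack=[0,0] mem=[0,0,0,0]
After op 5 (+): stack=[0] mem=[0,0,0,0]
After op 6 (STO M0): stack=[empty] mem=[0,0,0,0]
After op 7 (RCL M2): stack=[0] mem=[0,0,0,0]
After op 8 (dup): stack=[0,0] mem=[0,0,0,0]
After op 9 (-): stack=[0] mem=[0,0,0,0]
After op 10 (dup): stack=[0,0] mem=[0,0,0,0]
After op 11 (-): stack=[0] mem=[0,0,0,0]
After op 12 (push 3): stack=[0,3] mem=[0,0,0,0]
After op 13 (/): stack=[0] mem=[0,0,0,0]
After op 14 (push 2): stack=[0,2] mem=[0,0,0,0]

[0, 2]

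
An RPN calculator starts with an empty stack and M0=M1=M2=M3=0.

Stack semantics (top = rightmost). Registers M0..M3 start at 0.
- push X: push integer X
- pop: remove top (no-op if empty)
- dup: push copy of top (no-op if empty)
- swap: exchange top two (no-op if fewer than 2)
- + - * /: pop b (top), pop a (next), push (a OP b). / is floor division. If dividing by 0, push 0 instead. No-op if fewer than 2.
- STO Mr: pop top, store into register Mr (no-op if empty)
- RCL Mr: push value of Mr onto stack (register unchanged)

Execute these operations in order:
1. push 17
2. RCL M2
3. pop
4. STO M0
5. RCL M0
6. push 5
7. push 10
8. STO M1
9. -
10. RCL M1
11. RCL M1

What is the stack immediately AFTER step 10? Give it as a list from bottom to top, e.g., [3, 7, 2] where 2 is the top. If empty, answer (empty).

After op 1 (push 17): stack=[17] mem=[0,0,0,0]
After op 2 (RCL M2): stack=[17,0] mem=[0,0,0,0]
After op 3 (pop): stack=[17] mem=[0,0,0,0]
After op 4 (STO M0): stack=[empty] mem=[17,0,0,0]
After op 5 (RCL M0): stack=[17] mem=[17,0,0,0]
After op 6 (push 5): stack=[17,5] mem=[17,0,0,0]
After op 7 (push 10): stack=[17,5,10] mem=[17,0,0,0]
After op 8 (STO M1): stack=[17,5] mem=[17,10,0,0]
After op 9 (-): stack=[12] mem=[17,10,0,0]
After op 10 (RCL M1): stack=[12,10] mem=[17,10,0,0]

[12, 10]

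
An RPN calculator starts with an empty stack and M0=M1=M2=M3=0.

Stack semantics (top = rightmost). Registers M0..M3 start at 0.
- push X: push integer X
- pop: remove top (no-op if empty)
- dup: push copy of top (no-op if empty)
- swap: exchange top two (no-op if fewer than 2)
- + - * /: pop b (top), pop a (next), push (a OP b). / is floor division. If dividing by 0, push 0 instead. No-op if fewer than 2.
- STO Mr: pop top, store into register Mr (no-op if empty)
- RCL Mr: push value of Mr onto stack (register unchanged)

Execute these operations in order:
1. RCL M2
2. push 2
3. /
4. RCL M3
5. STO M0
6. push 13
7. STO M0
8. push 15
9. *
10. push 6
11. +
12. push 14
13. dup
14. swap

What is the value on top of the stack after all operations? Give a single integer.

Answer: 14

Derivation:
After op 1 (RCL M2): stack=[0] mem=[0,0,0,0]
After op 2 (push 2): stack=[0,2] mem=[0,0,0,0]
After op 3 (/): stack=[0] mem=[0,0,0,0]
After op 4 (RCL M3): stack=[0,0] mem=[0,0,0,0]
After op 5 (STO M0): stack=[0] mem=[0,0,0,0]
After op 6 (push 13): stack=[0,13] mem=[0,0,0,0]
After op 7 (STO M0): stack=[0] mem=[13,0,0,0]
After op 8 (push 15): stack=[0,15] mem=[13,0,0,0]
After op 9 (*): stack=[0] mem=[13,0,0,0]
After op 10 (push 6): stack=[0,6] mem=[13,0,0,0]
After op 11 (+): stack=[6] mem=[13,0,0,0]
After op 12 (push 14): stack=[6,14] mem=[13,0,0,0]
After op 13 (dup): stack=[6,14,14] mem=[13,0,0,0]
After op 14 (swap): stack=[6,14,14] mem=[13,0,0,0]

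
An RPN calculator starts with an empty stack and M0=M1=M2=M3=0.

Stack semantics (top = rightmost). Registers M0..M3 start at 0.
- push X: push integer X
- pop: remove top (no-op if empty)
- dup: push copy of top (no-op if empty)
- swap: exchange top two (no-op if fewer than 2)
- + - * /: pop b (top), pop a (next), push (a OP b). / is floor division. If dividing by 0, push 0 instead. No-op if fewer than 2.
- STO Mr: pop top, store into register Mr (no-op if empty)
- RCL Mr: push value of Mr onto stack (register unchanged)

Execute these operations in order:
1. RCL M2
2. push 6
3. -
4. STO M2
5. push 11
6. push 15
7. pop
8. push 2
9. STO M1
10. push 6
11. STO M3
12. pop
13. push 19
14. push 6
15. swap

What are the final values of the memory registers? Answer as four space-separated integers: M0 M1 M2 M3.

After op 1 (RCL M2): stack=[0] mem=[0,0,0,0]
After op 2 (push 6): stack=[0,6] mem=[0,0,0,0]
After op 3 (-): stack=[-6] mem=[0,0,0,0]
After op 4 (STO M2): stack=[empty] mem=[0,0,-6,0]
After op 5 (push 11): stack=[11] mem=[0,0,-6,0]
After op 6 (push 15): stack=[11,15] mem=[0,0,-6,0]
After op 7 (pop): stack=[11] mem=[0,0,-6,0]
After op 8 (push 2): stack=[11,2] mem=[0,0,-6,0]
After op 9 (STO M1): stack=[11] mem=[0,2,-6,0]
After op 10 (push 6): stack=[11,6] mem=[0,2,-6,0]
After op 11 (STO M3): stack=[11] mem=[0,2,-6,6]
After op 12 (pop): stack=[empty] mem=[0,2,-6,6]
After op 13 (push 19): stack=[19] mem=[0,2,-6,6]
After op 14 (push 6): stack=[19,6] mem=[0,2,-6,6]
After op 15 (swap): stack=[6,19] mem=[0,2,-6,6]

Answer: 0 2 -6 6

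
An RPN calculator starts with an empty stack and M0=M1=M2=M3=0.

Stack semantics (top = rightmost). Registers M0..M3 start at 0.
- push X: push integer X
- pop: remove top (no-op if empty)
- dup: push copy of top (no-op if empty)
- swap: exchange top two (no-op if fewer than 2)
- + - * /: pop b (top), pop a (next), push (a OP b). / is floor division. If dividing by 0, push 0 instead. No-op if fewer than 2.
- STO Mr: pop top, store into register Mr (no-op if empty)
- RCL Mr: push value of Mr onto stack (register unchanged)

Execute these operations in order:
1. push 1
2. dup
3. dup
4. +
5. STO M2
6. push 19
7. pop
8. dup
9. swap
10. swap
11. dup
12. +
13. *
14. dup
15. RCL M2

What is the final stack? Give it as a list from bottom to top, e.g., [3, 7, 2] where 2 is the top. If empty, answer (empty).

After op 1 (push 1): stack=[1] mem=[0,0,0,0]
After op 2 (dup): stack=[1,1] mem=[0,0,0,0]
After op 3 (dup): stack=[1,1,1] mem=[0,0,0,0]
After op 4 (+): stack=[1,2] mem=[0,0,0,0]
After op 5 (STO M2): stack=[1] mem=[0,0,2,0]
After op 6 (push 19): stack=[1,19] mem=[0,0,2,0]
After op 7 (pop): stack=[1] mem=[0,0,2,0]
After op 8 (dup): stack=[1,1] mem=[0,0,2,0]
After op 9 (swap): stack=[1,1] mem=[0,0,2,0]
After op 10 (swap): stack=[1,1] mem=[0,0,2,0]
After op 11 (dup): stack=[1,1,1] mem=[0,0,2,0]
After op 12 (+): stack=[1,2] mem=[0,0,2,0]
After op 13 (*): stack=[2] mem=[0,0,2,0]
After op 14 (dup): stack=[2,2] mem=[0,0,2,0]
After op 15 (RCL M2): stack=[2,2,2] mem=[0,0,2,0]

Answer: [2, 2, 2]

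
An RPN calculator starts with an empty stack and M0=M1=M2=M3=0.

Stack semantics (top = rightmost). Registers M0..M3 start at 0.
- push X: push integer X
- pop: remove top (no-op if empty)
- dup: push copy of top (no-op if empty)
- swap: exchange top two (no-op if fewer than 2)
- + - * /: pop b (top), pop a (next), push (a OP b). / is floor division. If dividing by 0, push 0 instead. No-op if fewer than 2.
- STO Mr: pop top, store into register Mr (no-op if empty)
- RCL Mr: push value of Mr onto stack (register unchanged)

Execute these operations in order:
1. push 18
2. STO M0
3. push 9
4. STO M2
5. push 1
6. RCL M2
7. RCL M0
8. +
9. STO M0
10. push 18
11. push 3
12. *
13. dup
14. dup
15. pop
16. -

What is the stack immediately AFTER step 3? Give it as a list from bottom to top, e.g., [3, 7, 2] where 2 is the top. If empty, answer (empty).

After op 1 (push 18): stack=[18] mem=[0,0,0,0]
After op 2 (STO M0): stack=[empty] mem=[18,0,0,0]
After op 3 (push 9): stack=[9] mem=[18,0,0,0]

[9]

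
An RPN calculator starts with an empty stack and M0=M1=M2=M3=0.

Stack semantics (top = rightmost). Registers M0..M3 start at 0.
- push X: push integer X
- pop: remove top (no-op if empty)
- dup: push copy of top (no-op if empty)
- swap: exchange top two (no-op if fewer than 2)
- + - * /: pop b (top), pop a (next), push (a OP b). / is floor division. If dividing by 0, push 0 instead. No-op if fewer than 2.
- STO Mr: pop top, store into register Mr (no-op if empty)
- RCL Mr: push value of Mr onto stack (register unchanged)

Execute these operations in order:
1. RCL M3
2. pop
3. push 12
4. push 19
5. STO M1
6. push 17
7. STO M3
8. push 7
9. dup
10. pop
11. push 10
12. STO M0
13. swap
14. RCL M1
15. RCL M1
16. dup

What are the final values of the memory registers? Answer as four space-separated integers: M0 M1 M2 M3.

After op 1 (RCL M3): stack=[0] mem=[0,0,0,0]
After op 2 (pop): stack=[empty] mem=[0,0,0,0]
After op 3 (push 12): stack=[12] mem=[0,0,0,0]
After op 4 (push 19): stack=[12,19] mem=[0,0,0,0]
After op 5 (STO M1): stack=[12] mem=[0,19,0,0]
After op 6 (push 17): stack=[12,17] mem=[0,19,0,0]
After op 7 (STO M3): stack=[12] mem=[0,19,0,17]
After op 8 (push 7): stack=[12,7] mem=[0,19,0,17]
After op 9 (dup): stack=[12,7,7] mem=[0,19,0,17]
After op 10 (pop): stack=[12,7] mem=[0,19,0,17]
After op 11 (push 10): stack=[12,7,10] mem=[0,19,0,17]
After op 12 (STO M0): stack=[12,7] mem=[10,19,0,17]
After op 13 (swap): stack=[7,12] mem=[10,19,0,17]
After op 14 (RCL M1): stack=[7,12,19] mem=[10,19,0,17]
After op 15 (RCL M1): stack=[7,12,19,19] mem=[10,19,0,17]
After op 16 (dup): stack=[7,12,19,19,19] mem=[10,19,0,17]

Answer: 10 19 0 17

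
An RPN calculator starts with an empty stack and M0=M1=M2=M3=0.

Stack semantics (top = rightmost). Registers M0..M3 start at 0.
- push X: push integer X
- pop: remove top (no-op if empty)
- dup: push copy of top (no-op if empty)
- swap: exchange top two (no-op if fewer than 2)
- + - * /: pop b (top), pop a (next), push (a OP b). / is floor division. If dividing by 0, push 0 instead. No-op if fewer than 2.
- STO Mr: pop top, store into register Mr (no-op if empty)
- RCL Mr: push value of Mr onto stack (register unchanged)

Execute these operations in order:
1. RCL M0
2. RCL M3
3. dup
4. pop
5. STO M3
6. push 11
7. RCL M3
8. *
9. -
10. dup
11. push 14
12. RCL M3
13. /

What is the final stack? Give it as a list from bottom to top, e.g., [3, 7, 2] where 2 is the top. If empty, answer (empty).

After op 1 (RCL M0): stack=[0] mem=[0,0,0,0]
After op 2 (RCL M3): stack=[0,0] mem=[0,0,0,0]
After op 3 (dup): stack=[0,0,0] mem=[0,0,0,0]
After op 4 (pop): stack=[0,0] mem=[0,0,0,0]
After op 5 (STO M3): stack=[0] mem=[0,0,0,0]
After op 6 (push 11): stack=[0,11] mem=[0,0,0,0]
After op 7 (RCL M3): stack=[0,11,0] mem=[0,0,0,0]
After op 8 (*): stack=[0,0] mem=[0,0,0,0]
After op 9 (-): stack=[0] mem=[0,0,0,0]
After op 10 (dup): stack=[0,0] mem=[0,0,0,0]
After op 11 (push 14): stack=[0,0,14] mem=[0,0,0,0]
After op 12 (RCL M3): stack=[0,0,14,0] mem=[0,0,0,0]
After op 13 (/): stack=[0,0,0] mem=[0,0,0,0]

Answer: [0, 0, 0]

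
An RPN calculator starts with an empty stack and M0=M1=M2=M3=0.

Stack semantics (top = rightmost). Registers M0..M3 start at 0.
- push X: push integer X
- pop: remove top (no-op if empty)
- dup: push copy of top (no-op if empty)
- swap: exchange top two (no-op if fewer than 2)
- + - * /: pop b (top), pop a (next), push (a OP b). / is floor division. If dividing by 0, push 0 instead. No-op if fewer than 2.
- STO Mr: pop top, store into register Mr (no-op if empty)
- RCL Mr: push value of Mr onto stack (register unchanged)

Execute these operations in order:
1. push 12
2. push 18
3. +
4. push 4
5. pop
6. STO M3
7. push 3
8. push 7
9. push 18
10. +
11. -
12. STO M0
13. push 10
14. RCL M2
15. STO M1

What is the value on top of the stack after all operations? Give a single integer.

Answer: 10

Derivation:
After op 1 (push 12): stack=[12] mem=[0,0,0,0]
After op 2 (push 18): stack=[12,18] mem=[0,0,0,0]
After op 3 (+): stack=[30] mem=[0,0,0,0]
After op 4 (push 4): stack=[30,4] mem=[0,0,0,0]
After op 5 (pop): stack=[30] mem=[0,0,0,0]
After op 6 (STO M3): stack=[empty] mem=[0,0,0,30]
After op 7 (push 3): stack=[3] mem=[0,0,0,30]
After op 8 (push 7): stack=[3,7] mem=[0,0,0,30]
After op 9 (push 18): stack=[3,7,18] mem=[0,0,0,30]
After op 10 (+): stack=[3,25] mem=[0,0,0,30]
After op 11 (-): stack=[-22] mem=[0,0,0,30]
After op 12 (STO M0): stack=[empty] mem=[-22,0,0,30]
After op 13 (push 10): stack=[10] mem=[-22,0,0,30]
After op 14 (RCL M2): stack=[10,0] mem=[-22,0,0,30]
After op 15 (STO M1): stack=[10] mem=[-22,0,0,30]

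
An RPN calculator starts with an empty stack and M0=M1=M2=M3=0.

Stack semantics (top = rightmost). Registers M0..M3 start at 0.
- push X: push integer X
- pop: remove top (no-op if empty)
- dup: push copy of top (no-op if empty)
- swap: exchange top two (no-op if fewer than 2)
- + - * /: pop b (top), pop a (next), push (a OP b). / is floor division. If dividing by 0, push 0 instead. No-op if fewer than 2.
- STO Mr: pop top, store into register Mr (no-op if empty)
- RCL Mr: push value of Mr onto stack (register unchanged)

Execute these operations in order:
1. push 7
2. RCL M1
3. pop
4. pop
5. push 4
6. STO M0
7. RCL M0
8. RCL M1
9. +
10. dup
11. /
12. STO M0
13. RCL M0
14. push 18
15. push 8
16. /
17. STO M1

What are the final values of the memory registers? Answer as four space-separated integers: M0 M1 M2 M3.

Answer: 1 2 0 0

Derivation:
After op 1 (push 7): stack=[7] mem=[0,0,0,0]
After op 2 (RCL M1): stack=[7,0] mem=[0,0,0,0]
After op 3 (pop): stack=[7] mem=[0,0,0,0]
After op 4 (pop): stack=[empty] mem=[0,0,0,0]
After op 5 (push 4): stack=[4] mem=[0,0,0,0]
After op 6 (STO M0): stack=[empty] mem=[4,0,0,0]
After op 7 (RCL M0): stack=[4] mem=[4,0,0,0]
After op 8 (RCL M1): stack=[4,0] mem=[4,0,0,0]
After op 9 (+): stack=[4] mem=[4,0,0,0]
After op 10 (dup): stack=[4,4] mem=[4,0,0,0]
After op 11 (/): stack=[1] mem=[4,0,0,0]
After op 12 (STO M0): stack=[empty] mem=[1,0,0,0]
After op 13 (RCL M0): stack=[1] mem=[1,0,0,0]
After op 14 (push 18): stack=[1,18] mem=[1,0,0,0]
After op 15 (push 8): stack=[1,18,8] mem=[1,0,0,0]
After op 16 (/): stack=[1,2] mem=[1,0,0,0]
After op 17 (STO M1): stack=[1] mem=[1,2,0,0]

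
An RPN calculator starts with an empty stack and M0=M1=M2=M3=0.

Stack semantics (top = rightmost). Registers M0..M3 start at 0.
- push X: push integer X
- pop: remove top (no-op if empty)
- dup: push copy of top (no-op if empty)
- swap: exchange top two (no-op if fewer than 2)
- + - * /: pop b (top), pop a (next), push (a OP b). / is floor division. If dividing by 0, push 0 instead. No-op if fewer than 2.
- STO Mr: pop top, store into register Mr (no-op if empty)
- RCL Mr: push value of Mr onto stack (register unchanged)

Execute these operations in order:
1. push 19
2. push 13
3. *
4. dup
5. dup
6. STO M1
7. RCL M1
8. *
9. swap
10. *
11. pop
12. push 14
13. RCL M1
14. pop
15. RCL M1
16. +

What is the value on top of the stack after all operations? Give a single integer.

After op 1 (push 19): stack=[19] mem=[0,0,0,0]
After op 2 (push 13): stack=[19,13] mem=[0,0,0,0]
After op 3 (*): stack=[247] mem=[0,0,0,0]
After op 4 (dup): stack=[247,247] mem=[0,0,0,0]
After op 5 (dup): stack=[247,247,247] mem=[0,0,0,0]
After op 6 (STO M1): stack=[247,247] mem=[0,247,0,0]
After op 7 (RCL M1): stack=[247,247,247] mem=[0,247,0,0]
After op 8 (*): stack=[247,61009] mem=[0,247,0,0]
After op 9 (swap): stack=[61009,247] mem=[0,247,0,0]
After op 10 (*): stack=[15069223] mem=[0,247,0,0]
After op 11 (pop): stack=[empty] mem=[0,247,0,0]
After op 12 (push 14): stack=[14] mem=[0,247,0,0]
After op 13 (RCL M1): stack=[14,247] mem=[0,247,0,0]
After op 14 (pop): stack=[14] mem=[0,247,0,0]
After op 15 (RCL M1): stack=[14,247] mem=[0,247,0,0]
After op 16 (+): stack=[261] mem=[0,247,0,0]

Answer: 261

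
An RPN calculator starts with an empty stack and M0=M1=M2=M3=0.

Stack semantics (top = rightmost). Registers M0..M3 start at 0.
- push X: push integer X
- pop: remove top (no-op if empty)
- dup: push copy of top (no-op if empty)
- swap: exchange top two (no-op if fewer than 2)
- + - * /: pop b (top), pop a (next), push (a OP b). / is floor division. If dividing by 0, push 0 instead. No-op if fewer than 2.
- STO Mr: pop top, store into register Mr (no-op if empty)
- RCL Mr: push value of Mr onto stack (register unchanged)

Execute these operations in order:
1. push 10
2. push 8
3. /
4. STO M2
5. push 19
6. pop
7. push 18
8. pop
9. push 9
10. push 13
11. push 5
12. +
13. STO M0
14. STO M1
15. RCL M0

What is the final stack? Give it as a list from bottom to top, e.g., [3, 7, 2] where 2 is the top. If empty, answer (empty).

After op 1 (push 10): stack=[10] mem=[0,0,0,0]
After op 2 (push 8): stack=[10,8] mem=[0,0,0,0]
After op 3 (/): stack=[1] mem=[0,0,0,0]
After op 4 (STO M2): stack=[empty] mem=[0,0,1,0]
After op 5 (push 19): stack=[19] mem=[0,0,1,0]
After op 6 (pop): stack=[empty] mem=[0,0,1,0]
After op 7 (push 18): stack=[18] mem=[0,0,1,0]
After op 8 (pop): stack=[empty] mem=[0,0,1,0]
After op 9 (push 9): stack=[9] mem=[0,0,1,0]
After op 10 (push 13): stack=[9,13] mem=[0,0,1,0]
After op 11 (push 5): stack=[9,13,5] mem=[0,0,1,0]
After op 12 (+): stack=[9,18] mem=[0,0,1,0]
After op 13 (STO M0): stack=[9] mem=[18,0,1,0]
After op 14 (STO M1): stack=[empty] mem=[18,9,1,0]
After op 15 (RCL M0): stack=[18] mem=[18,9,1,0]

Answer: [18]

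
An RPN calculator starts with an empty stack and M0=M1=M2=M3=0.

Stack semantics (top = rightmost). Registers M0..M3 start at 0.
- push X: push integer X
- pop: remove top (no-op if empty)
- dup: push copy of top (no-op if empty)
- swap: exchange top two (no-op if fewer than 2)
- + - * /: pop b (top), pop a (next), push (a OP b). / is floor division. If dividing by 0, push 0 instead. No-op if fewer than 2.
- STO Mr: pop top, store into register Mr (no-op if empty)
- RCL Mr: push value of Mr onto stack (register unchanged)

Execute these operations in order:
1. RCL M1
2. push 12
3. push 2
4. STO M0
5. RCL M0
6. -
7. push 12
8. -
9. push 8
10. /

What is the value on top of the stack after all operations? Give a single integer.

After op 1 (RCL M1): stack=[0] mem=[0,0,0,0]
After op 2 (push 12): stack=[0,12] mem=[0,0,0,0]
After op 3 (push 2): stack=[0,12,2] mem=[0,0,0,0]
After op 4 (STO M0): stack=[0,12] mem=[2,0,0,0]
After op 5 (RCL M0): stack=[0,12,2] mem=[2,0,0,0]
After op 6 (-): stack=[0,10] mem=[2,0,0,0]
After op 7 (push 12): stack=[0,10,12] mem=[2,0,0,0]
After op 8 (-): stack=[0,-2] mem=[2,0,0,0]
After op 9 (push 8): stack=[0,-2,8] mem=[2,0,0,0]
After op 10 (/): stack=[0,-1] mem=[2,0,0,0]

Answer: -1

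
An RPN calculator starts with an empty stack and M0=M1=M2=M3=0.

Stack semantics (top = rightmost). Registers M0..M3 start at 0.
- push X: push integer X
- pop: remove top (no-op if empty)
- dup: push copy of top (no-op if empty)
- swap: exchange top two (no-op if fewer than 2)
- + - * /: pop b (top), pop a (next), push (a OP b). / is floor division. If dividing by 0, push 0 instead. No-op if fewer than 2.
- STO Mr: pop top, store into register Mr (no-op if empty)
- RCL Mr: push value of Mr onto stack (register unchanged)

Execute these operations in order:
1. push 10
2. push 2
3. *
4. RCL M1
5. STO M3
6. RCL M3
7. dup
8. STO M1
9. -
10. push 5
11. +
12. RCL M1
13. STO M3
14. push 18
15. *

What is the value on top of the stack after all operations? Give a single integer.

Answer: 450

Derivation:
After op 1 (push 10): stack=[10] mem=[0,0,0,0]
After op 2 (push 2): stack=[10,2] mem=[0,0,0,0]
After op 3 (*): stack=[20] mem=[0,0,0,0]
After op 4 (RCL M1): stack=[20,0] mem=[0,0,0,0]
After op 5 (STO M3): stack=[20] mem=[0,0,0,0]
After op 6 (RCL M3): stack=[20,0] mem=[0,0,0,0]
After op 7 (dup): stack=[20,0,0] mem=[0,0,0,0]
After op 8 (STO M1): stack=[20,0] mem=[0,0,0,0]
After op 9 (-): stack=[20] mem=[0,0,0,0]
After op 10 (push 5): stack=[20,5] mem=[0,0,0,0]
After op 11 (+): stack=[25] mem=[0,0,0,0]
After op 12 (RCL M1): stack=[25,0] mem=[0,0,0,0]
After op 13 (STO M3): stack=[25] mem=[0,0,0,0]
After op 14 (push 18): stack=[25,18] mem=[0,0,0,0]
After op 15 (*): stack=[450] mem=[0,0,0,0]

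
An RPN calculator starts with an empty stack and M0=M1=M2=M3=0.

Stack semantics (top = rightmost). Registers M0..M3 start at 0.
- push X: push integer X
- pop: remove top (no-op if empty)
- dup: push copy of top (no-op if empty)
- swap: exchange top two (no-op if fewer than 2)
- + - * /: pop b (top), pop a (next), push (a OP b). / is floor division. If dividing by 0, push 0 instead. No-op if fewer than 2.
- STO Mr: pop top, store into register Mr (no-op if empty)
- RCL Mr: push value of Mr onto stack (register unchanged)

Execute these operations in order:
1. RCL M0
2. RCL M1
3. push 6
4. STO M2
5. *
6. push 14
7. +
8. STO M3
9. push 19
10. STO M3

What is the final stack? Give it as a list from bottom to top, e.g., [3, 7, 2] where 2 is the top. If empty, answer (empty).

Answer: (empty)

Derivation:
After op 1 (RCL M0): stack=[0] mem=[0,0,0,0]
After op 2 (RCL M1): stack=[0,0] mem=[0,0,0,0]
After op 3 (push 6): stack=[0,0,6] mem=[0,0,0,0]
After op 4 (STO M2): stack=[0,0] mem=[0,0,6,0]
After op 5 (*): stack=[0] mem=[0,0,6,0]
After op 6 (push 14): stack=[0,14] mem=[0,0,6,0]
After op 7 (+): stack=[14] mem=[0,0,6,0]
After op 8 (STO M3): stack=[empty] mem=[0,0,6,14]
After op 9 (push 19): stack=[19] mem=[0,0,6,14]
After op 10 (STO M3): stack=[empty] mem=[0,0,6,19]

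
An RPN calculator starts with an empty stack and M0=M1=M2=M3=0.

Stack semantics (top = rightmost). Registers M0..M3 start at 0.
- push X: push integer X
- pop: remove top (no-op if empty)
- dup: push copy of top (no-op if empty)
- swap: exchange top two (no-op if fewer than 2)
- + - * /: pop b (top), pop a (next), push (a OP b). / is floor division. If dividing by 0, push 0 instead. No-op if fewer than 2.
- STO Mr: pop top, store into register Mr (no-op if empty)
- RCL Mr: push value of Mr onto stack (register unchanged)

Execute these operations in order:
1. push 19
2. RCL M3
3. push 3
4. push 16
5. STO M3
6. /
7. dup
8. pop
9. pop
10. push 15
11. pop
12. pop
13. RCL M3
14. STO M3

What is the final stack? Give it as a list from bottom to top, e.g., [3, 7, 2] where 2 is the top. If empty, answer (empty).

After op 1 (push 19): stack=[19] mem=[0,0,0,0]
After op 2 (RCL M3): stack=[19,0] mem=[0,0,0,0]
After op 3 (push 3): stack=[19,0,3] mem=[0,0,0,0]
After op 4 (push 16): stack=[19,0,3,16] mem=[0,0,0,0]
After op 5 (STO M3): stack=[19,0,3] mem=[0,0,0,16]
After op 6 (/): stack=[19,0] mem=[0,0,0,16]
After op 7 (dup): stack=[19,0,0] mem=[0,0,0,16]
After op 8 (pop): stack=[19,0] mem=[0,0,0,16]
After op 9 (pop): stack=[19] mem=[0,0,0,16]
After op 10 (push 15): stack=[19,15] mem=[0,0,0,16]
After op 11 (pop): stack=[19] mem=[0,0,0,16]
After op 12 (pop): stack=[empty] mem=[0,0,0,16]
After op 13 (RCL M3): stack=[16] mem=[0,0,0,16]
After op 14 (STO M3): stack=[empty] mem=[0,0,0,16]

Answer: (empty)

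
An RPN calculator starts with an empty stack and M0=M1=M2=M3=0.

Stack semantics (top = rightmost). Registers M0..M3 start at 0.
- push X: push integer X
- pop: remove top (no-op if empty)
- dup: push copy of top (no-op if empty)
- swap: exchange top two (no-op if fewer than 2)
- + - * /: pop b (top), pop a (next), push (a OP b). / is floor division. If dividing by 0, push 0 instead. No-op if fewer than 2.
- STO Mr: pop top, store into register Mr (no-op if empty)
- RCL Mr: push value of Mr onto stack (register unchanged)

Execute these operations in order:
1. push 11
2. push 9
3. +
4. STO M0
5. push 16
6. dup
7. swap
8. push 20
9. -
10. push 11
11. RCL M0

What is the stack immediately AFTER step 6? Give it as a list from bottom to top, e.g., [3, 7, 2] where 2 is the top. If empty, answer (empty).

After op 1 (push 11): stack=[11] mem=[0,0,0,0]
After op 2 (push 9): stack=[11,9] mem=[0,0,0,0]
After op 3 (+): stack=[20] mem=[0,0,0,0]
After op 4 (STO M0): stack=[empty] mem=[20,0,0,0]
After op 5 (push 16): stack=[16] mem=[20,0,0,0]
After op 6 (dup): stack=[16,16] mem=[20,0,0,0]

[16, 16]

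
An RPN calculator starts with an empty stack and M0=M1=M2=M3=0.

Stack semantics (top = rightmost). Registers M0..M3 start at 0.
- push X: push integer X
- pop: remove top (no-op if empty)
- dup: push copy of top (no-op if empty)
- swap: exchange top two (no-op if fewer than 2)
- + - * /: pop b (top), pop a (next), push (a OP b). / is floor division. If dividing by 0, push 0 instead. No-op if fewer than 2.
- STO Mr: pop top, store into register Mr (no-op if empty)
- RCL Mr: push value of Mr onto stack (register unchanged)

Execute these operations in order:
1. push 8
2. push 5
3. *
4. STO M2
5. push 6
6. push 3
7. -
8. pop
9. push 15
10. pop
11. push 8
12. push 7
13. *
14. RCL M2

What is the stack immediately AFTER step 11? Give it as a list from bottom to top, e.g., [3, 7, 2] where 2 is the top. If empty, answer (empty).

After op 1 (push 8): stack=[8] mem=[0,0,0,0]
After op 2 (push 5): stack=[8,5] mem=[0,0,0,0]
After op 3 (*): stack=[40] mem=[0,0,0,0]
After op 4 (STO M2): stack=[empty] mem=[0,0,40,0]
After op 5 (push 6): stack=[6] mem=[0,0,40,0]
After op 6 (push 3): stack=[6,3] mem=[0,0,40,0]
After op 7 (-): stack=[3] mem=[0,0,40,0]
After op 8 (pop): stack=[empty] mem=[0,0,40,0]
After op 9 (push 15): stack=[15] mem=[0,0,40,0]
After op 10 (pop): stack=[empty] mem=[0,0,40,0]
After op 11 (push 8): stack=[8] mem=[0,0,40,0]

[8]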